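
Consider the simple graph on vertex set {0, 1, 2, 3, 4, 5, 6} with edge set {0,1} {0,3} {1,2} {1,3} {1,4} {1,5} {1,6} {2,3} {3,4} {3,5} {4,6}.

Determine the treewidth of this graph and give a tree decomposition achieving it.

Treewidth 2.
One such decomposition:
Bags: B1 = {1, 3, 4}  B2 = {0, 1, 3}  B3 = {1, 3, 5}  B4 = {1, 4, 6}  B5 = {1, 2, 3}
Tree: B1–B2, B2–B3, B1–B4, B3–B5

Every bag has size at most 3, so the width is 3 − 1 = 2 and tw(G) ≤ 2. Conversely, {0, 1, 3} is a clique of size 3, and the vertices of any clique must share a bag in every tree decomposition; so some bag has ≥ 3 vertices and tw(G) ≥ 2. Hence tw(G) = 2 exactly.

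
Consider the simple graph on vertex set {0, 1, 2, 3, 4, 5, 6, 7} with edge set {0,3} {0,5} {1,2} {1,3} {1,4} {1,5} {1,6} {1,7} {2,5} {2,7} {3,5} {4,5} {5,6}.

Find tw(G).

2

A width-2 tree decomposition is:
Bags: B1 = {1, 2, 5}  B2 = {1, 2, 7}  B3 = {1, 3, 5}  B4 = {1, 5, 6}  B5 = {0, 3, 5}  B6 = {1, 4, 5}
Tree: B1–B2, B1–B3, B1–B4, B3–B5, B3–B6
The largest bag has 3 vertices, giving width 2; this decomposition certifies tw(G) ≤ 2. For the lower bound, the 3 vertices {0, 3, 5} are pairwise adjacent, and any tree decomposition puts a clique entirely inside one bag — forcing width ≥ 2. The upper and lower bounds meet at 2, so that is the treewidth.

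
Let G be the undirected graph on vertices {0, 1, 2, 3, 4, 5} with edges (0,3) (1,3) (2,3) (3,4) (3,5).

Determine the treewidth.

A width-1 tree decomposition is:
Bags: B1 = {0, 3}  B2 = {3, 4}  B3 = {2, 3}  B4 = {3, 5}  B5 = {1, 3}
Tree: B1–B2, B2–B3, B2–B4, B1–B5
The largest bag has 2 vertices, giving width 1; this decomposition certifies tw(G) ≤ 1. Any graph with an edge has treewidth ≥ 1, and G has the edge 3–0. The upper and lower bounds meet at 1, so that is the treewidth.

1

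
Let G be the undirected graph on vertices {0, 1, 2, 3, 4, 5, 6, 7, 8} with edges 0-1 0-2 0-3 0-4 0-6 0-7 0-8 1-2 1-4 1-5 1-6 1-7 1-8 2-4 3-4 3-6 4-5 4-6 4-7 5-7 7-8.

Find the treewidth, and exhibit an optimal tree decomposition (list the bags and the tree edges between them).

Every bag has size at most 4, so the width is 4 − 1 = 3 and tw(G) ≤ 3. On the other hand G contains the 4-clique {0, 1, 7, 8}. A clique must lie in a single bag of any decomposition, so no decomposition can have width below 3. Combining the bounds, tw(G) = 3.

Treewidth 3.
One such decomposition:
Bags: B1 = {0, 1, 4, 6}  B2 = {0, 1, 2, 4}  B3 = {0, 1, 4, 7}  B4 = {0, 1, 7, 8}  B5 = {1, 4, 5, 7}  B6 = {0, 3, 4, 6}
Tree: B1–B2, B1–B3, B3–B4, B3–B5, B1–B6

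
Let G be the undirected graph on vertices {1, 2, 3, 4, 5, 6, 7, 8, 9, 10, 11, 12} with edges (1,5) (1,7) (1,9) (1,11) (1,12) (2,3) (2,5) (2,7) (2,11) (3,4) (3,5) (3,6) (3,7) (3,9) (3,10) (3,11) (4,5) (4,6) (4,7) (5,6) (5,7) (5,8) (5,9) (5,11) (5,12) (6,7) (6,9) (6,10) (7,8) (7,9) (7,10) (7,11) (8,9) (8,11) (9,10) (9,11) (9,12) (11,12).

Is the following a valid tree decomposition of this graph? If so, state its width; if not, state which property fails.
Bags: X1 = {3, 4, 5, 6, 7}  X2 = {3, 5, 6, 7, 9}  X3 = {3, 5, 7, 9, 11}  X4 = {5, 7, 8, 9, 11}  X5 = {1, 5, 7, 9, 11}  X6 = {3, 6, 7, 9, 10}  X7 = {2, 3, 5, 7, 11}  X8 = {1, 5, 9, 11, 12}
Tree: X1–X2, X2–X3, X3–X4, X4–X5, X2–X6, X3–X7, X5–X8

Checking the three conditions: (i) the bags cover all of {1, 2, 3, 4, 5, 6, 7, 8, 9, 10, 11, 12}; (ii) for each edge, some bag contains both endpoints; (iii) the bags containing any fixed vertex form a subtree. All hold, so the decomposition is valid with width 5 − 1 = 4.

Yes; width 4.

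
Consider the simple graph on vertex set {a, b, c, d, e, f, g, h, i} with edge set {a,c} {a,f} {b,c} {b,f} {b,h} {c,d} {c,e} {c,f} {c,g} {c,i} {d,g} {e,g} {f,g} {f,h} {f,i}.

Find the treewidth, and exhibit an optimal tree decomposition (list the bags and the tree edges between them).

Treewidth 2.
One such decomposition:
Bags: B1 = {a, c, f}  B2 = {c, f, i}  B3 = {c, f, g}  B4 = {b, c, f}  B5 = {b, f, h}  B6 = {c, d, g}  B7 = {c, e, g}
Tree: B1–B2, B1–B3, B3–B4, B4–B5, B3–B6, B3–B7

Each bag holds 3 vertices, so the decomposition has width 2, which upper-bounds the treewidth. On the other hand G contains the 3-clique {b, f, h}. A clique must lie in a single bag of any decomposition, so no decomposition can have width below 2. The upper and lower bounds meet at 2, so that is the treewidth.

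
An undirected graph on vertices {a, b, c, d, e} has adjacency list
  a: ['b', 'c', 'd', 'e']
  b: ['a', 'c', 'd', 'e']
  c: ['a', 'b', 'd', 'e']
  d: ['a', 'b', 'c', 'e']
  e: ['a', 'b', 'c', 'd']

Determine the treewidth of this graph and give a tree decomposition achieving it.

Treewidth 4.
One optimal decomposition is:
Bags: B1 = {a, b, c, d, e}
Tree: (single bag)

A single bag containing all 5 vertices is trivially a valid decomposition of width 4. Conversely, {a, b, c, d, e} is a clique of size 5, and the vertices of any clique must share a bag in every tree decomposition; so some bag has ≥ 5 vertices and tw(G) ≥ 4. Combining the bounds, tw(G) = 4.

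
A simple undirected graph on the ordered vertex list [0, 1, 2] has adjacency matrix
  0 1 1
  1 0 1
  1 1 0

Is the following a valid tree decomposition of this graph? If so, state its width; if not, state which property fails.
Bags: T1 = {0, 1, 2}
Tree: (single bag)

Vertex coverage: the bags together contain {0, 1, 2}, the full vertex set. Edge coverage: each edge of G has both endpoints in at least one bag. Running intersection: for every vertex, the bags containing it form a connected subtree. All three properties hold, so this is a valid tree decomposition of width max|bag| − 1 = 2, and hence tw(G) ≤ 2.

Yes; width 2.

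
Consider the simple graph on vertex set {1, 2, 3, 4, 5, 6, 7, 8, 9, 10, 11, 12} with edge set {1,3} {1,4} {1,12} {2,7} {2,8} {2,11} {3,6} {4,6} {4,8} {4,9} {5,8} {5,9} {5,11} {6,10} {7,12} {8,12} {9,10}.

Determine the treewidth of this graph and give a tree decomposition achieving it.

Treewidth 3.
One such decomposition:
Bags: B1 = {3, 6, 9, 10}  B2 = {3, 4, 6, 9}  B3 = {1, 3, 4, 9}  B4 = {1, 4, 5, 9}  B5 = {1, 4, 5, 8}  B6 = {1, 5, 8, 12}  B7 = {5, 8, 11, 12}  B8 = {2, 8, 11, 12}  B9 = {2, 7, 11, 12}
Tree: B1–B2, B2–B3, B3–B4, B4–B5, B5–B6, B6–B7, B7–B8, B8–B9

Every bag has size at most 4, so the width is 4 − 1 = 3 and tw(G) ≤ 3. For the lower bound: the 4 vertex sets {3,6,10}, {9}, {4}, {1,5,8,12} are disjoint, each induces a connected subgraph, and every pair is joined by at least one edge of G. Contracting each set to a single vertex therefore yields K_{4} as a minor, and since treewidth is minor-monotone, tw(G) ≥ tw(K_{4}) = 3. The upper and lower bounds meet at 3, so that is the treewidth.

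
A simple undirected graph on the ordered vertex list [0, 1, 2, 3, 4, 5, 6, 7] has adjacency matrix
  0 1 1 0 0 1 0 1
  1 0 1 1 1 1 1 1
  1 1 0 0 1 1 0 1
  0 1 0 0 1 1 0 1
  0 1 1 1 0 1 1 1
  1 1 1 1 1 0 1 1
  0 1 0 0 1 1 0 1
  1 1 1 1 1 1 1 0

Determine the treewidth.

4

A width-4 tree decomposition is:
Bags: B1 = {1, 2, 4, 5, 7}  B2 = {0, 1, 2, 5, 7}  B3 = {1, 4, 5, 6, 7}  B4 = {1, 3, 4, 5, 7}
Tree: B1–B2, B1–B3, B1–B4
Each bag holds 5 vertices, so the decomposition has width 4, which upper-bounds the treewidth. On the other hand G contains the 5-clique {0, 1, 2, 5, 7}. A clique must lie in a single bag of any decomposition, so no decomposition can have width below 4. Hence tw(G) = 4 exactly.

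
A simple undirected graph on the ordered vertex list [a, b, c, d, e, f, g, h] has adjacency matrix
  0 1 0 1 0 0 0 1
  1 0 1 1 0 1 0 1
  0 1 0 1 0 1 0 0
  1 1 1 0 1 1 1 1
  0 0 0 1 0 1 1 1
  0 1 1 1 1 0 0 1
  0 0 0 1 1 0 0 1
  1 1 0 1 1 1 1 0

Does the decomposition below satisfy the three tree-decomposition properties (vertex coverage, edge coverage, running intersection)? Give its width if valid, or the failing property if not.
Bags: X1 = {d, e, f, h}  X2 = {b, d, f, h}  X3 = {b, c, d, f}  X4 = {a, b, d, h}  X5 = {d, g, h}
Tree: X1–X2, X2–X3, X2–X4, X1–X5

No — edge (e,g) lies in no bag.

A tree decomposition must satisfy three properties: every vertex lies in some bag; for every edge, both endpoints lie together in some bag; and for every vertex, the bags containing it form a connected subtree. Here edge (e,g) lies in no bag, so the decomposition is invalid.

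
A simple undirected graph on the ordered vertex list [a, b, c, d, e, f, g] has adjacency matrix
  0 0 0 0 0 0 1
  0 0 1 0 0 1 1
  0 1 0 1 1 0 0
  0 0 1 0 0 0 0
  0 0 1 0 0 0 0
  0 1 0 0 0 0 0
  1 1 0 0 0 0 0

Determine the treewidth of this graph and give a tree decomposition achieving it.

Treewidth 1.
One optimal decomposition is:
Bags: B1 = {b, g}  B2 = {b, c}  B3 = {a, g}  B4 = {b, f}  B5 = {c, d}  B6 = {c, e}
Tree: B1–B2, B1–B3, B1–B4, B2–B5, B5–B6

Every bag has size at most 2, so the width is 2 − 1 = 1 and tw(G) ≤ 1. Since G has at least one edge (e.g. g–b), it is not an edgeless graph, so tw(G) ≥ 1. Combining the bounds, tw(G) = 1.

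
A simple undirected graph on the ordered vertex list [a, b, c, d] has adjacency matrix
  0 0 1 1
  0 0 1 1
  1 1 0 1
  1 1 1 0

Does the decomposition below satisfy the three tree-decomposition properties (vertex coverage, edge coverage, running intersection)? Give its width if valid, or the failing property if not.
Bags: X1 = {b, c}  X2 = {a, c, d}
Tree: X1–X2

No — edge (d,b) lies in no bag.

A tree decomposition must satisfy three properties: every vertex lies in some bag; for every edge, both endpoints lie together in some bag; and for every vertex, the bags containing it form a connected subtree. Here edge (d,b) lies in no bag, so the decomposition is invalid.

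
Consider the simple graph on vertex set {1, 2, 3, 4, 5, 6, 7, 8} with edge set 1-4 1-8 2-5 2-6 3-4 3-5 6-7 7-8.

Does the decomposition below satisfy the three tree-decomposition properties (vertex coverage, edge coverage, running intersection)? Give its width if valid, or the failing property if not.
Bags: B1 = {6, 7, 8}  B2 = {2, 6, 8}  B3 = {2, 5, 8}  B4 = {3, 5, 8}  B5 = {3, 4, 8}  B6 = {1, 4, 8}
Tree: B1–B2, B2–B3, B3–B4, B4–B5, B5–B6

Every vertex of G appears in some bag (union = {1, 2, 3, 4, 5, 6, 7, 8}); every edge is covered by a bag; and for each vertex v the set of bags containing v is connected in the bag tree. The decomposition is therefore valid. The largest bag has 3 vertices, so the width is 2.

Yes; width 2.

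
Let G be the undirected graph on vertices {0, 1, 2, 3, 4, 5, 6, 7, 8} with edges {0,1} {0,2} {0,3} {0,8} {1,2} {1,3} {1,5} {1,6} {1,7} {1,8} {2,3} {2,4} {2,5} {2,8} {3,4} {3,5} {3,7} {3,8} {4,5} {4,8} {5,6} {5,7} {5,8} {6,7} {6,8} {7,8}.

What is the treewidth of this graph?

4

A width-4 tree decomposition is:
Bags: B1 = {1, 3, 5, 7, 8}  B2 = {1, 2, 3, 5, 8}  B3 = {0, 1, 2, 3, 8}  B4 = {1, 5, 6, 7, 8}  B5 = {2, 3, 4, 5, 8}
Tree: B1–B2, B2–B3, B1–B4, B2–B5
Every bag has size at most 5, so the width is 5 − 1 = 4 and tw(G) ≤ 4. For the lower bound, the 5 vertices {0, 1, 2, 3, 8} are pairwise adjacent, and any tree decomposition puts a clique entirely inside one bag — forcing width ≥ 4. Therefore the treewidth is 4.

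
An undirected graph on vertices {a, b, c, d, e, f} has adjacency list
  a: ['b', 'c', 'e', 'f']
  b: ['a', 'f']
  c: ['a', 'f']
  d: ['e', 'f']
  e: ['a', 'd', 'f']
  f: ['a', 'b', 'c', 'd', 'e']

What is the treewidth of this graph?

2

A width-2 tree decomposition is:
Bags: B1 = {d, e, f}  B2 = {a, e, f}  B3 = {a, c, f}  B4 = {a, b, f}
Tree: B1–B2, B2–B3, B3–B4
Each bag holds 3 vertices, so the decomposition has width 2, which upper-bounds the treewidth. For the lower bound, the 3 vertices {d, e, f} are pairwise adjacent, and any tree decomposition puts a clique entirely inside one bag — forcing width ≥ 2. Therefore the treewidth is 2.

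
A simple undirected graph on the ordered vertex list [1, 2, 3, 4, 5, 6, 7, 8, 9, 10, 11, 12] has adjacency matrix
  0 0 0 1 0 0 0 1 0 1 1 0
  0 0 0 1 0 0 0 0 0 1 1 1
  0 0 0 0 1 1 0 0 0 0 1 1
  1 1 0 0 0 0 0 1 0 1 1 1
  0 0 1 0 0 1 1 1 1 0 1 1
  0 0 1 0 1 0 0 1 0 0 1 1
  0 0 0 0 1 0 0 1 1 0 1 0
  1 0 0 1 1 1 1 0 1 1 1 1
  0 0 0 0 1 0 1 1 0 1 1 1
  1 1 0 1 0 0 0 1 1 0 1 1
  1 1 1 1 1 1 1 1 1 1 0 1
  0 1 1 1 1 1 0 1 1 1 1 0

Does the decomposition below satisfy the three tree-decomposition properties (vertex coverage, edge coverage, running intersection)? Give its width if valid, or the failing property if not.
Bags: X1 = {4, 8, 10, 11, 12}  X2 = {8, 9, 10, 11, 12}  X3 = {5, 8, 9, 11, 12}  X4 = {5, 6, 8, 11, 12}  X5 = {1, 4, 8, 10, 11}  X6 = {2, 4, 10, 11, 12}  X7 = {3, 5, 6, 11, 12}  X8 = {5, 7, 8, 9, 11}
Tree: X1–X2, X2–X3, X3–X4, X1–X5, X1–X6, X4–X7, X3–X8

Vertex coverage: the bags together contain {1, 2, 3, 4, 5, 6, 7, 8, 9, 10, 11, 12}, the full vertex set. Edge coverage: each edge of G has both endpoints in at least one bag. Running intersection: for every vertex, the bags containing it form a connected subtree. All three properties hold, so this is a valid tree decomposition of width max|bag| − 1 = 4, and hence tw(G) ≤ 4.

Yes; width 4.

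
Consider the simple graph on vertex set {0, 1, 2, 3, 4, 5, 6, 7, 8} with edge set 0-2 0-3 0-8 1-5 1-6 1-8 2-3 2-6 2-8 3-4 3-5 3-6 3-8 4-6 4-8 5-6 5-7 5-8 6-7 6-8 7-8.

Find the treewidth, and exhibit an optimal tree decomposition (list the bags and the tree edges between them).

The largest bag has 4 vertices, giving width 3; this decomposition certifies tw(G) ≤ 3. Conversely, {0, 2, 3, 8} is a clique of size 4, and the vertices of any clique must share a bag in every tree decomposition; so some bag has ≥ 4 vertices and tw(G) ≥ 3. Hence tw(G) = 3 exactly.

Treewidth 3.
Bags: B1 = {3, 5, 6, 8}  B2 = {2, 3, 6, 8}  B3 = {1, 5, 6, 8}  B4 = {5, 6, 7, 8}  B5 = {3, 4, 6, 8}  B6 = {0, 2, 3, 8}
Tree: B1–B2, B1–B3, B3–B4, B1–B5, B2–B6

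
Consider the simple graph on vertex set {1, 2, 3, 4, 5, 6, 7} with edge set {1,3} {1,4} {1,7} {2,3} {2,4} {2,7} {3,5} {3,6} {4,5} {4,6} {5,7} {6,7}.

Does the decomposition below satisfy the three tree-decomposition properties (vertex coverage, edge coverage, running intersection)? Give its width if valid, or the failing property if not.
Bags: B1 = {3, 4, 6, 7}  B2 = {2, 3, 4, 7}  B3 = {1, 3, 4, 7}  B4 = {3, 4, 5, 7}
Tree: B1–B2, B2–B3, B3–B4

Yes; width 3.

Every vertex of G appears in some bag (union = {1, 2, 3, 4, 5, 6, 7}); every edge is covered by a bag; and for each vertex v the set of bags containing v is connected in the bag tree. The decomposition is therefore valid. The largest bag has 4 vertices, so the width is 3.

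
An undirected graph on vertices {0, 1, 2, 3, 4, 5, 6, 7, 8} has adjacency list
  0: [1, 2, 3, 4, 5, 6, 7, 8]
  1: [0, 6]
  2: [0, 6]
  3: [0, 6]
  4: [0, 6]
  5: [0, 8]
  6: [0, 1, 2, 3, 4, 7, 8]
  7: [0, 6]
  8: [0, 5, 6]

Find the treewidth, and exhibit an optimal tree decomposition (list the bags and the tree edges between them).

The largest bag has 3 vertices, giving width 2; this decomposition certifies tw(G) ≤ 2. For the lower bound, the 3 vertices {0, 5, 8} are pairwise adjacent, and any tree decomposition puts a clique entirely inside one bag — forcing width ≥ 2. Therefore the treewidth is 2.

Treewidth 2.
One such decomposition:
Bags: B1 = {0, 2, 6}  B2 = {0, 6, 7}  B3 = {0, 3, 6}  B4 = {0, 6, 8}  B5 = {0, 4, 6}  B6 = {0, 5, 8}  B7 = {0, 1, 6}
Tree: B1–B2, B1–B3, B3–B4, B1–B5, B4–B6, B5–B7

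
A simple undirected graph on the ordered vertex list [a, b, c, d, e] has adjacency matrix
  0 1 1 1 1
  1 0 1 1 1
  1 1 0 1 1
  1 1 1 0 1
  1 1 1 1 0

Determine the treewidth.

4

A width-4 tree decomposition is:
Bags: B1 = {a, b, c, d, e}
Tree: (single bag)
With just one bag of size 5, the width is 5 − 1 = 4, so tw(G) ≤ 4. Conversely, {a, b, c, d, e} is a clique of size 5, and the vertices of any clique must share a bag in every tree decomposition; so some bag has ≥ 5 vertices and tw(G) ≥ 4. Hence tw(G) = 4 exactly.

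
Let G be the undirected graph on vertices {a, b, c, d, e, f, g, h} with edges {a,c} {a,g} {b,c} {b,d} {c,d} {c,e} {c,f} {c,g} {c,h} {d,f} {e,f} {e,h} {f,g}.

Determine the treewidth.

2

A width-2 tree decomposition is:
Bags: B1 = {c, d, f}  B2 = {c, f, g}  B3 = {c, e, f}  B4 = {c, e, h}  B5 = {a, c, g}  B6 = {b, c, d}
Tree: B1–B2, B2–B3, B3–B4, B2–B5, B1–B6
The largest bag has 3 vertices, giving width 2; this decomposition certifies tw(G) ≤ 2. On the other hand G contains the 3-clique {a, c, g}. A clique must lie in a single bag of any decomposition, so no decomposition can have width below 2. Hence tw(G) = 2 exactly.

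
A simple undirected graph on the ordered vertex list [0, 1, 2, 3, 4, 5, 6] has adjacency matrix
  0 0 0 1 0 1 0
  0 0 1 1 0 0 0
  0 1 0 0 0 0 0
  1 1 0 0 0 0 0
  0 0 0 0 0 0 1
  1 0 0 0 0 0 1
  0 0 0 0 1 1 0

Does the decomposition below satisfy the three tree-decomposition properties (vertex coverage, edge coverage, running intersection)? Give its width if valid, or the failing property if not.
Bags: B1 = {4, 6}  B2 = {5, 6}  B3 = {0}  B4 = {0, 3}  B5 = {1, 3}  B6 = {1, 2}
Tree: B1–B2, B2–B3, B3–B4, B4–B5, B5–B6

No — edge (5,0) lies in no bag.

A tree decomposition must satisfy three properties: every vertex lies in some bag; for every edge, both endpoints lie together in some bag; and for every vertex, the bags containing it form a connected subtree. Here edge (5,0) lies in no bag, so the decomposition is invalid.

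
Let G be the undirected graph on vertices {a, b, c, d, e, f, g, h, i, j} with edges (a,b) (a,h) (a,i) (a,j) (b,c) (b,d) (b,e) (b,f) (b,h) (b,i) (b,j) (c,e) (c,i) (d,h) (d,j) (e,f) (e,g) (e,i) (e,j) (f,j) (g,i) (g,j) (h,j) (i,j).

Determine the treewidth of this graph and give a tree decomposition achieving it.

Treewidth 3.
Bags: B1 = {a, b, h, j}  B2 = {a, b, i, j}  B3 = {b, d, h, j}  B4 = {b, e, i, j}  B5 = {b, e, f, j}  B6 = {e, g, i, j}  B7 = {b, c, e, i}
Tree: B1–B2, B1–B3, B2–B4, B4–B5, B4–B6, B4–B7

Every bag has size at most 4, so the width is 4 − 1 = 3 and tw(G) ≤ 3. For the lower bound, the 4 vertices {e, g, i, j} are pairwise adjacent, and any tree decomposition puts a clique entirely inside one bag — forcing width ≥ 3. Therefore the treewidth is 3.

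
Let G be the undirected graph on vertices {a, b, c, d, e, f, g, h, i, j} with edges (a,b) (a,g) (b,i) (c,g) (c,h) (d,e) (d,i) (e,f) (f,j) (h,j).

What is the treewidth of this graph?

2

A width-2 tree decomposition is:
Bags: B1 = {d, e, i}  B2 = {b, e, i}  B3 = {a, b, e}  B4 = {a, e, g}  B5 = {c, e, g}  B6 = {c, e, h}  B7 = {e, h, j}  B8 = {e, f, j}
Tree: B1–B2, B2–B3, B3–B4, B4–B5, B5–B6, B6–B7, B7–B8
Every bag has size at most 3, so the width is 3 − 1 = 2 and tw(G) ≤ 2. The edges e–d–i–b–a–g–c–h–j–f–e form a cycle, so G is not a tree and its treewidth is at least 2. Therefore the treewidth is 2.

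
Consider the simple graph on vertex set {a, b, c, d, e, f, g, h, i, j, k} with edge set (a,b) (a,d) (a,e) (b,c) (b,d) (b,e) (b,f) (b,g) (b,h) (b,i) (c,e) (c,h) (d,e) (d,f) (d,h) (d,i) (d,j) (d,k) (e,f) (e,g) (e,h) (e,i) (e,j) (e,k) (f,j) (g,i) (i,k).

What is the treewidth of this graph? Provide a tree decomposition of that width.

Each bag holds 4 vertices, so the decomposition has width 3, which upper-bounds the treewidth. On the other hand G contains the 4-clique {d, e, f, j}. A clique must lie in a single bag of any decomposition, so no decomposition can have width below 3. Therefore the treewidth is 3.

Treewidth 3.
Bags: B1 = {b, d, e, f}  B2 = {b, d, e, h}  B3 = {b, c, e, h}  B4 = {b, d, e, i}  B5 = {d, e, i, k}  B6 = {d, e, f, j}  B7 = {b, e, g, i}  B8 = {a, b, d, e}
Tree: B1–B2, B2–B3, B2–B4, B4–B5, B1–B6, B4–B7, B2–B8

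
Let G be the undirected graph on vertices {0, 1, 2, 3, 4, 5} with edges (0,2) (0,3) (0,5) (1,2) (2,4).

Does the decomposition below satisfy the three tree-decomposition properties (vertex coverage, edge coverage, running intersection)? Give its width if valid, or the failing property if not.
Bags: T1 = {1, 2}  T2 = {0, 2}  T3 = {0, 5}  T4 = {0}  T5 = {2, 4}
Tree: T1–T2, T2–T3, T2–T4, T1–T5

No — vertex 3 appears in no bag.

A tree decomposition must satisfy three properties: every vertex lies in some bag; for every edge, both endpoints lie together in some bag; and for every vertex, the bags containing it form a connected subtree. Here vertex 3 appears in no bag, so the decomposition is invalid.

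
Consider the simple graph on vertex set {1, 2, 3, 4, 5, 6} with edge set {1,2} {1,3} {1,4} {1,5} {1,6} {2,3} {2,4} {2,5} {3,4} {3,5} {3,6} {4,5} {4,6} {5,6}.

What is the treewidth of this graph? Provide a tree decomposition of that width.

Treewidth 4.
One such decomposition:
Bags: B1 = {1, 2, 3, 4, 5}  B2 = {1, 3, 4, 5, 6}
Tree: B1–B2

Every bag has size at most 5, so the width is 5 − 1 = 4 and tw(G) ≤ 4. Conversely, {1, 2, 3, 4, 5} is a clique of size 5, and the vertices of any clique must share a bag in every tree decomposition; so some bag has ≥ 5 vertices and tw(G) ≥ 4. The upper and lower bounds meet at 4, so that is the treewidth.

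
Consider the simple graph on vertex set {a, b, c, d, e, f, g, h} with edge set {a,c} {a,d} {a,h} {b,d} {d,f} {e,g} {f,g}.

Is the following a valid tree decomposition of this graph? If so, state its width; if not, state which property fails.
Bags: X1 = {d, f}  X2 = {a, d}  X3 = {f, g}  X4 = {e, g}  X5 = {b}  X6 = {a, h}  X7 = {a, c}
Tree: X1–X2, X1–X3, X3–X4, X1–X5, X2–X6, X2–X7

No — edge (d,b) lies in no bag.

A tree decomposition must satisfy three properties: every vertex lies in some bag; for every edge, both endpoints lie together in some bag; and for every vertex, the bags containing it form a connected subtree. Here edge (d,b) lies in no bag, so the decomposition is invalid.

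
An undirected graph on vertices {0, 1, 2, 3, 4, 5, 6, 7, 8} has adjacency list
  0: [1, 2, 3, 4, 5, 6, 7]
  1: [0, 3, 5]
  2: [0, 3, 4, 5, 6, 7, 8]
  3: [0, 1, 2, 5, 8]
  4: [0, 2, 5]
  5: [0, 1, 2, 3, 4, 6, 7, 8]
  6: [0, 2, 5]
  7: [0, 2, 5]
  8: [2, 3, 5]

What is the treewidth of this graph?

3

A width-3 tree decomposition is:
Bags: B1 = {0, 2, 5, 6}  B2 = {0, 2, 3, 5}  B3 = {0, 2, 5, 7}  B4 = {0, 2, 4, 5}  B5 = {2, 3, 5, 8}  B6 = {0, 1, 3, 5}
Tree: B1–B2, B1–B3, B3–B4, B2–B5, B2–B6
Each bag holds 4 vertices, so the decomposition has width 3, which upper-bounds the treewidth. On the other hand G contains the 4-clique {0, 1, 3, 5}. A clique must lie in a single bag of any decomposition, so no decomposition can have width below 3. Hence tw(G) = 3 exactly.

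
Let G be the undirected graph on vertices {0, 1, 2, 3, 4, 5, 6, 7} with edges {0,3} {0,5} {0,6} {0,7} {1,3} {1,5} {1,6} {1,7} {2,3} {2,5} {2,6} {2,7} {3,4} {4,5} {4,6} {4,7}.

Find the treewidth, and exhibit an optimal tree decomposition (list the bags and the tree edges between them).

Treewidth 4.
One such decomposition:
Bags: B1 = {0, 1, 2, 3, 4}  B2 = {0, 1, 2, 4, 7}  B3 = {0, 1, 2, 4, 5}  B4 = {0, 1, 2, 4, 6}
Tree: B1–B2, B2–B3, B3–B4

The largest bag has 5 vertices, giving width 4; this decomposition certifies tw(G) ≤ 4. For the lower bound: the 5 vertex sets {2,3}, {1,7}, {4,5}, {0}, {6} are disjoint, each induces a connected subgraph, and every pair is joined by at least one edge of G. Contracting each set to a single vertex therefore yields K_{5} as a minor, and since treewidth is minor-monotone, tw(G) ≥ tw(K_{5}) = 4. Combining the bounds, tw(G) = 4.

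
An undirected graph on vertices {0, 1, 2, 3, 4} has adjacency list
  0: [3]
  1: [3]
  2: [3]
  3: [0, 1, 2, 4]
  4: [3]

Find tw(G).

1

A width-1 tree decomposition is:
Bags: B1 = {2, 3}  B2 = {3, 4}  B3 = {0, 3}  B4 = {1, 3}
Tree: B1–B2, B2–B3, B2–B4
Each bag holds 2 vertices, so the decomposition has width 1, which upper-bounds the treewidth. Since G has at least one edge (e.g. 2–3), it is not an edgeless graph, so tw(G) ≥ 1. Therefore the treewidth is 1.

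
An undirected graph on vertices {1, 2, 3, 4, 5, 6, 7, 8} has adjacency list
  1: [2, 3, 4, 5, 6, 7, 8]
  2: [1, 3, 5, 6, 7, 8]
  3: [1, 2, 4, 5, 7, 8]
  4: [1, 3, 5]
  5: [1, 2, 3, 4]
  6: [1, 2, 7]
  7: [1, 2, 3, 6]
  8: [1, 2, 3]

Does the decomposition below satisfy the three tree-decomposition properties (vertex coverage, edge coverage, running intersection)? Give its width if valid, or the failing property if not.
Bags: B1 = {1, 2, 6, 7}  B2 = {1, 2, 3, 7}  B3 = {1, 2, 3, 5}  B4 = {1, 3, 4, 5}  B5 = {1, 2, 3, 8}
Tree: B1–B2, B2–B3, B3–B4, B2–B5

Yes; width 3.

Checking the three conditions: (i) the bags cover all of {1, 2, 3, 4, 5, 6, 7, 8}; (ii) for each edge, some bag contains both endpoints; (iii) the bags containing any fixed vertex form a subtree. All hold, so the decomposition is valid with width 4 − 1 = 3.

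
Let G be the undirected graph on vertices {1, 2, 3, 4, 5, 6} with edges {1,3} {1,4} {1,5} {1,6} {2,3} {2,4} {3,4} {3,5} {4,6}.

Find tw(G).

2

A width-2 tree decomposition is:
Bags: B1 = {2, 3, 4}  B2 = {1, 3, 4}  B3 = {1, 3, 5}  B4 = {1, 4, 6}
Tree: B1–B2, B2–B3, B2–B4
Every bag has size at most 3, so the width is 3 − 1 = 2 and tw(G) ≤ 2. Conversely, {1, 3, 4} is a clique of size 3, and the vertices of any clique must share a bag in every tree decomposition; so some bag has ≥ 3 vertices and tw(G) ≥ 2. The upper and lower bounds meet at 2, so that is the treewidth.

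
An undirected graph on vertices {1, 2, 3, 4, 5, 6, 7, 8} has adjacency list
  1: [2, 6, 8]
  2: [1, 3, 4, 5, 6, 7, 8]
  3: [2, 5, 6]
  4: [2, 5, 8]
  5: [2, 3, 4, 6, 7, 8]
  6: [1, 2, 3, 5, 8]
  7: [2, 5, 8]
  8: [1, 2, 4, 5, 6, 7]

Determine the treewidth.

3

A width-3 tree decomposition is:
Bags: B1 = {2, 4, 5, 8}  B2 = {2, 5, 6, 8}  B3 = {2, 3, 5, 6}  B4 = {1, 2, 6, 8}  B5 = {2, 5, 7, 8}
Tree: B1–B2, B2–B3, B2–B4, B1–B5
Every bag has size at most 4, so the width is 4 − 1 = 3 and tw(G) ≤ 3. On the other hand G contains the 4-clique {1, 2, 6, 8}. A clique must lie in a single bag of any decomposition, so no decomposition can have width below 3. Combining the bounds, tw(G) = 3.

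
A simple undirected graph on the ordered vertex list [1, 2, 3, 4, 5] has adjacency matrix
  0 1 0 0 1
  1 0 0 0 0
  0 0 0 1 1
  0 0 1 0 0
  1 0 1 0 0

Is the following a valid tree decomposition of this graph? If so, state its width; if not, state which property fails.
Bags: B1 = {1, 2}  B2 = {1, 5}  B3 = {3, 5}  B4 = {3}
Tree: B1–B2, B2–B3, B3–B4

No — vertex 4 appears in no bag.

A tree decomposition must satisfy three properties: every vertex lies in some bag; for every edge, both endpoints lie together in some bag; and for every vertex, the bags containing it form a connected subtree. Here vertex 4 appears in no bag, so the decomposition is invalid.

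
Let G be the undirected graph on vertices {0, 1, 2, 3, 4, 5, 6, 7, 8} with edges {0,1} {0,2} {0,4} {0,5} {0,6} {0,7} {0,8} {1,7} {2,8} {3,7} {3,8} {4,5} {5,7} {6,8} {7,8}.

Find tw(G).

A width-2 tree decomposition is:
Bags: B1 = {0, 7, 8}  B2 = {3, 7, 8}  B3 = {0, 1, 7}  B4 = {0, 6, 8}  B5 = {0, 2, 8}  B6 = {0, 5, 7}  B7 = {0, 4, 5}
Tree: B1–B2, B1–B3, B1–B4, B1–B5, B1–B6, B6–B7
The largest bag has 3 vertices, giving width 2; this decomposition certifies tw(G) ≤ 2. On the other hand G contains the 3-clique {0, 2, 8}. A clique must lie in a single bag of any decomposition, so no decomposition can have width below 2. Hence tw(G) = 2 exactly.

2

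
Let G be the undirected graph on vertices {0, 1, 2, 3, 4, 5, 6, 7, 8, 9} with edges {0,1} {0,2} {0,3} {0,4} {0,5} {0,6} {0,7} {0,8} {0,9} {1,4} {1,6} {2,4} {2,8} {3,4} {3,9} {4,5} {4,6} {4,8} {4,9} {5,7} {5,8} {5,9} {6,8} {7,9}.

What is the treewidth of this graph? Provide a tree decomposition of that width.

Treewidth 3.
Bags: B1 = {0, 4, 6, 8}  B2 = {0, 4, 5, 8}  B3 = {0, 4, 5, 9}  B4 = {0, 1, 4, 6}  B5 = {0, 3, 4, 9}  B6 = {0, 5, 7, 9}  B7 = {0, 2, 4, 8}
Tree: B1–B2, B2–B3, B1–B4, B3–B5, B3–B6, B1–B7

The largest bag has 4 vertices, giving width 3; this decomposition certifies tw(G) ≤ 3. On the other hand G contains the 4-clique {0, 2, 4, 8}. A clique must lie in a single bag of any decomposition, so no decomposition can have width below 3. The upper and lower bounds meet at 3, so that is the treewidth.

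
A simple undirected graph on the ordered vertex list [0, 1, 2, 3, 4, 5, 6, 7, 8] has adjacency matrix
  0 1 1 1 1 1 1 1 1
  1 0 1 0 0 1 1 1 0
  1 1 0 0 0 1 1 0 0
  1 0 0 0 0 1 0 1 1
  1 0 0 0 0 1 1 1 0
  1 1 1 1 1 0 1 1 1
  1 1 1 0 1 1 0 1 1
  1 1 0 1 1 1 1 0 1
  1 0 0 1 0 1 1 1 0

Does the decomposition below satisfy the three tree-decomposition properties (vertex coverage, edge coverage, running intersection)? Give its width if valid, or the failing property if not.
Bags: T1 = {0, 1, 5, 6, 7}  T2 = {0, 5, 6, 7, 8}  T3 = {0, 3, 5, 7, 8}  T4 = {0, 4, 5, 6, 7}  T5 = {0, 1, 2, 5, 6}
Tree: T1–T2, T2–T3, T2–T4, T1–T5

Yes; width 4.

Vertex coverage: the bags together contain {0, 1, 2, 3, 4, 5, 6, 7, 8}, the full vertex set. Edge coverage: each edge of G has both endpoints in at least one bag. Running intersection: for every vertex, the bags containing it form a connected subtree. All three properties hold, so this is a valid tree decomposition of width max|bag| − 1 = 4, and hence tw(G) ≤ 4.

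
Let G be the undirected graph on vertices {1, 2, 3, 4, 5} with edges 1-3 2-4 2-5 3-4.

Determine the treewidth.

1

A width-1 tree decomposition is:
Bags: B1 = {1, 3}  B2 = {3, 4}  B3 = {2, 4}  B4 = {2, 5}
Tree: B1–B2, B2–B3, B3–B4
Every bag has size at most 2, so the width is 2 − 1 = 1 and tw(G) ≤ 1. Since G has at least one edge (e.g. 1–3), it is not an edgeless graph, so tw(G) ≥ 1. The upper and lower bounds meet at 1, so that is the treewidth.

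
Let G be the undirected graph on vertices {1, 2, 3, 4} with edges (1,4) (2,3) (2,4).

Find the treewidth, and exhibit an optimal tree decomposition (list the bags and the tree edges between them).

The largest bag has 2 vertices, giving width 1; this decomposition certifies tw(G) ≤ 1. Any graph with an edge has treewidth ≥ 1, and G has the edge 1–4. The upper and lower bounds meet at 1, so that is the treewidth.

Treewidth 1.
One optimal decomposition is:
Bags: B1 = {1, 4}  B2 = {2, 4}  B3 = {2, 3}
Tree: B1–B2, B2–B3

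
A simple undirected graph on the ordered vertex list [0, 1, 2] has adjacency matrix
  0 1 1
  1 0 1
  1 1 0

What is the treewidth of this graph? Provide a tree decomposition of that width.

With just one bag of size 3, the width is 3 − 1 = 2, so tw(G) ≤ 2. On the other hand G contains the 3-clique {0, 1, 2}. A clique must lie in a single bag of any decomposition, so no decomposition can have width below 2. Hence tw(G) = 2 exactly.

Treewidth 2.
One such decomposition:
Bags: B1 = {0, 1, 2}
Tree: (single bag)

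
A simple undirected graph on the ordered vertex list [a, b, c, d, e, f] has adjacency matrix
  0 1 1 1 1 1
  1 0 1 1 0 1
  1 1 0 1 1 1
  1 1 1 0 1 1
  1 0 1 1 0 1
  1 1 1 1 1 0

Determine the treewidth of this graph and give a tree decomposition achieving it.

Treewidth 4.
Bags: B1 = {a, c, d, e, f}  B2 = {a, b, c, d, f}
Tree: B1–B2

Each bag holds 5 vertices, so the decomposition has width 4, which upper-bounds the treewidth. For the lower bound, the 5 vertices {a, c, d, e, f} are pairwise adjacent, and any tree decomposition puts a clique entirely inside one bag — forcing width ≥ 4. Combining the bounds, tw(G) = 4.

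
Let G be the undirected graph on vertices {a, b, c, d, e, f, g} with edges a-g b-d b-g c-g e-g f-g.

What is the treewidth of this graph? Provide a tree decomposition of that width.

The largest bag has 2 vertices, giving width 1; this decomposition certifies tw(G) ≤ 1. Since G has at least one edge (e.g. c–g), it is not an edgeless graph, so tw(G) ≥ 1. Combining the bounds, tw(G) = 1.

Treewidth 1.
Bags: B1 = {c, g}  B2 = {f, g}  B3 = {a, g}  B4 = {b, g}  B5 = {e, g}  B6 = {b, d}
Tree: B1–B2, B2–B3, B1–B4, B4–B5, B4–B6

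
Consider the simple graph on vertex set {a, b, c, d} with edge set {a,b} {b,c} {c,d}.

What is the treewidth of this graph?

A width-1 tree decomposition is:
Bags: B1 = {a, b}  B2 = {b, c}  B3 = {c, d}
Tree: B1–B2, B2–B3
The largest bag has 2 vertices, giving width 1; this decomposition certifies tw(G) ≤ 1. Any graph with an edge has treewidth ≥ 1, and G has the edge a–b. Hence tw(G) = 1 exactly.

1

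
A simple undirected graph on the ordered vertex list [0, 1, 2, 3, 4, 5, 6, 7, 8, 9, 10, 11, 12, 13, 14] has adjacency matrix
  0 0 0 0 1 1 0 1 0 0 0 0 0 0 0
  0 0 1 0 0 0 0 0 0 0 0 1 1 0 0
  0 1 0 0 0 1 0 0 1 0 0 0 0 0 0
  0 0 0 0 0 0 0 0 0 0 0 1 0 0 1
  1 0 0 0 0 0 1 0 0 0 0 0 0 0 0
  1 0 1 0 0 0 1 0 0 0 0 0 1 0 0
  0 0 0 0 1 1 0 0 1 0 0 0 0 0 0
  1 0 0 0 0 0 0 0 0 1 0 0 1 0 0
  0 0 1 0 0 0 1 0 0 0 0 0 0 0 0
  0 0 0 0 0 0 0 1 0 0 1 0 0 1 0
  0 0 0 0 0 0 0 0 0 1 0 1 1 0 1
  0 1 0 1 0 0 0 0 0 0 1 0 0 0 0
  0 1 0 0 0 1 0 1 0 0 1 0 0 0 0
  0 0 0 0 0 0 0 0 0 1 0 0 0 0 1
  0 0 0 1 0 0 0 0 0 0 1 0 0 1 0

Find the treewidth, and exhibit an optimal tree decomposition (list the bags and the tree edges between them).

Treewidth 3.
One such decomposition:
Bags: B1 = {0, 4, 6, 8}  B2 = {0, 5, 6, 8}  B3 = {0, 2, 5, 8}  B4 = {0, 2, 5, 7}  B5 = {2, 5, 7, 12}  B6 = {1, 2, 7, 12}  B7 = {1, 7, 9, 12}  B8 = {1, 9, 10, 12}  B9 = {1, 9, 10, 11}  B10 = {9, 10, 11, 13}  B11 = {10, 11, 13, 14}  B12 = {3, 11, 13, 14}
Tree: B1–B2, B2–B3, B3–B4, B4–B5, B5–B6, B6–B7, B7–B8, B8–B9, B9–B10, B10–B11, B11–B12

Every bag has size at most 4, so the width is 4 − 1 = 3 and tw(G) ≤ 3. For the lower bound: the 4 vertex sets {4,6,8}, {0}, {5}, {1,2,7,12} are disjoint, each induces a connected subgraph, and every pair is joined by at least one edge of G. Contracting each set to a single vertex therefore yields K_{4} as a minor, and since treewidth is minor-monotone, tw(G) ≥ tw(K_{4}) = 3. Therefore the treewidth is 3.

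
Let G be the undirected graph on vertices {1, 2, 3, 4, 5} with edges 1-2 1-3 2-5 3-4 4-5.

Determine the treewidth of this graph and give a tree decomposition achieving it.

Each bag holds 3 vertices, so the decomposition has width 2, which upper-bounds the treewidth. The edges 2–5–4–3–1–2 form a cycle, so G is not a tree and its treewidth is at least 2. Hence tw(G) = 2 exactly.

Treewidth 2.
Bags: B1 = {2, 4, 5}  B2 = {2, 3, 4}  B3 = {1, 2, 3}
Tree: B1–B2, B2–B3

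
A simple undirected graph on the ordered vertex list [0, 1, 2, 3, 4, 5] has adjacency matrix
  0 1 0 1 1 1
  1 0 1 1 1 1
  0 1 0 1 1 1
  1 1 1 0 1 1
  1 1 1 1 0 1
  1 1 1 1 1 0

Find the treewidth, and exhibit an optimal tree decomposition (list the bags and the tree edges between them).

The largest bag has 5 vertices, giving width 4; this decomposition certifies tw(G) ≤ 4. Conversely, {0, 1, 3, 4, 5} is a clique of size 5, and the vertices of any clique must share a bag in every tree decomposition; so some bag has ≥ 5 vertices and tw(G) ≥ 4. The upper and lower bounds meet at 4, so that is the treewidth.

Treewidth 4.
One optimal decomposition is:
Bags: B1 = {0, 1, 3, 4, 5}  B2 = {1, 2, 3, 4, 5}
Tree: B1–B2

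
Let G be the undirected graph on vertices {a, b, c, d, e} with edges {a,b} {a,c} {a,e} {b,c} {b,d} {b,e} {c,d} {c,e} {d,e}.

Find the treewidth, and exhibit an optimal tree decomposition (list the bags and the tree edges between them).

Treewidth 3.
One optimal decomposition is:
Bags: B1 = {a, b, c, e}  B2 = {b, c, d, e}
Tree: B1–B2

Every bag has size at most 4, so the width is 4 − 1 = 3 and tw(G) ≤ 3. For the lower bound, the 4 vertices {b, c, d, e} are pairwise adjacent, and any tree decomposition puts a clique entirely inside one bag — forcing width ≥ 3. Therefore the treewidth is 3.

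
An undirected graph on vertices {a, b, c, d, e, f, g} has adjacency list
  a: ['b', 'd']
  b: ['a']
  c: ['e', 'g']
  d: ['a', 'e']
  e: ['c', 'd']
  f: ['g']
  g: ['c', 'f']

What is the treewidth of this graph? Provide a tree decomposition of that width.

Each bag holds 2 vertices, so the decomposition has width 1, which upper-bounds the treewidth. G has an edge, so its treewidth is at least 1. The upper and lower bounds meet at 1, so that is the treewidth.

Treewidth 1.
One such decomposition:
Bags: B1 = {f, g}  B2 = {c, g}  B3 = {c, e}  B4 = {d, e}  B5 = {a, d}  B6 = {a, b}
Tree: B1–B2, B2–B3, B3–B4, B4–B5, B5–B6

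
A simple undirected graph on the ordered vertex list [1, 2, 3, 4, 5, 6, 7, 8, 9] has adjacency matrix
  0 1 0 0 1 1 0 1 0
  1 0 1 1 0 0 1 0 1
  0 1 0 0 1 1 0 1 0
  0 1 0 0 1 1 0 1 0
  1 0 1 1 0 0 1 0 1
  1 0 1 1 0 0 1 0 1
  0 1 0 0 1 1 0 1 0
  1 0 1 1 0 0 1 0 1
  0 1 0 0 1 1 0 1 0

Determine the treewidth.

4

A width-4 tree decomposition is:
Bags: B1 = {2, 5, 6, 8, 9}  B2 = {2, 4, 5, 6, 8}  B3 = {1, 2, 5, 6, 8}  B4 = {2, 5, 6, 7, 8}  B5 = {2, 3, 5, 6, 8}
Tree: B1–B2, B2–B3, B3–B4, B4–B5
Each bag holds 5 vertices, so the decomposition has width 4, which upper-bounds the treewidth. For the lower bound: the 5 vertex sets {8,9}, {2,4}, {1,6}, {5}, {7} are disjoint, each induces a connected subgraph, and every pair is joined by at least one edge of G. Contracting each set to a single vertex therefore yields K_{5} as a minor, and since treewidth is minor-monotone, tw(G) ≥ tw(K_{5}) = 4. Hence tw(G) = 4 exactly.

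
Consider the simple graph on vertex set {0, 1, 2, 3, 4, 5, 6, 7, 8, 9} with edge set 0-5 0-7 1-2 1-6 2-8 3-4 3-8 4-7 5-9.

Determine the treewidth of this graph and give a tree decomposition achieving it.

Each bag holds 2 vertices, so the decomposition has width 1, which upper-bounds the treewidth. Any graph with an edge has treewidth ≥ 1, and G has the edge 9–5. Combining the bounds, tw(G) = 1.

Treewidth 1.
One optimal decomposition is:
Bags: B1 = {5, 9}  B2 = {0, 5}  B3 = {0, 7}  B4 = {4, 7}  B5 = {3, 4}  B6 = {3, 8}  B7 = {2, 8}  B8 = {1, 2}  B9 = {1, 6}
Tree: B1–B2, B2–B3, B3–B4, B4–B5, B5–B6, B6–B7, B7–B8, B8–B9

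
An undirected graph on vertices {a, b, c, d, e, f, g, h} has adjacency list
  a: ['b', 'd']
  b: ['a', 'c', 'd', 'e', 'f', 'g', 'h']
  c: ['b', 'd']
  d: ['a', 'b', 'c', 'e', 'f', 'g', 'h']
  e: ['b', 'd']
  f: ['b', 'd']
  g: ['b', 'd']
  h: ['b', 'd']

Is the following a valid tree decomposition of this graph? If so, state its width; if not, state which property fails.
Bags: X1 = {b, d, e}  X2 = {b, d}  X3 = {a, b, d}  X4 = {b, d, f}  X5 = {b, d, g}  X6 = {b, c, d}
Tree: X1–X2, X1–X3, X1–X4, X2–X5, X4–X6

A tree decomposition must satisfy three properties: every vertex lies in some bag; for every edge, both endpoints lie together in some bag; and for every vertex, the bags containing it form a connected subtree. Here vertex h appears in no bag, so the decomposition is invalid.

No — vertex h appears in no bag.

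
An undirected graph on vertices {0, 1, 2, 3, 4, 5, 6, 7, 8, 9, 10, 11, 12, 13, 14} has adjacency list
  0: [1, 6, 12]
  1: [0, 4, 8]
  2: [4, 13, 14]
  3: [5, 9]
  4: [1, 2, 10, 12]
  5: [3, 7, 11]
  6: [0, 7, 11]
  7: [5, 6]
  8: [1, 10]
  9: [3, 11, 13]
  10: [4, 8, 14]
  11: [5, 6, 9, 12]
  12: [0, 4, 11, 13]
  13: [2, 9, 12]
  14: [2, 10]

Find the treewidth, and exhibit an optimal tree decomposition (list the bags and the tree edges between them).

Treewidth 3.
One such decomposition:
Bags: B1 = {3, 5, 6, 7}  B2 = {3, 5, 6, 11}  B3 = {3, 6, 9, 11}  B4 = {0, 6, 9, 11}  B5 = {0, 9, 11, 12}  B6 = {0, 9, 12, 13}  B7 = {0, 1, 12, 13}  B8 = {1, 4, 12, 13}  B9 = {1, 2, 4, 13}  B10 = {1, 2, 4, 8}  B11 = {2, 4, 8, 10}  B12 = {2, 8, 10, 14}
Tree: B1–B2, B2–B3, B3–B4, B4–B5, B5–B6, B6–B7, B7–B8, B8–B9, B9–B10, B10–B11, B11–B12

The largest bag has 4 vertices, giving width 3; this decomposition certifies tw(G) ≤ 3. For the lower bound: the 4 vertex sets {3,5,7}, {6}, {11}, {0,9,12,13} are disjoint, each induces a connected subgraph, and every pair is joined by at least one edge of G. Contracting each set to a single vertex therefore yields K_{4} as a minor, and since treewidth is minor-monotone, tw(G) ≥ tw(K_{4}) = 3. Hence tw(G) = 3 exactly.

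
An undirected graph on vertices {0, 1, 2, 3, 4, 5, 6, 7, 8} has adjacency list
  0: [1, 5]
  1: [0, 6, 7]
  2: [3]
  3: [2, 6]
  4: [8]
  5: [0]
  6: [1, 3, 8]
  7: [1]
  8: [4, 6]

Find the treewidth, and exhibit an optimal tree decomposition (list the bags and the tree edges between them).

Treewidth 1.
One such decomposition:
Bags: B1 = {3, 6}  B2 = {1, 6}  B3 = {0, 1}  B4 = {0, 5}  B5 = {2, 3}  B6 = {6, 8}  B7 = {4, 8}  B8 = {1, 7}
Tree: B1–B2, B2–B3, B3–B4, B1–B5, B1–B6, B6–B7, B2–B8

The largest bag has 2 vertices, giving width 1; this decomposition certifies tw(G) ≤ 1. Since G has at least one edge (e.g. 6–3), it is not an edgeless graph, so tw(G) ≥ 1. Therefore the treewidth is 1.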